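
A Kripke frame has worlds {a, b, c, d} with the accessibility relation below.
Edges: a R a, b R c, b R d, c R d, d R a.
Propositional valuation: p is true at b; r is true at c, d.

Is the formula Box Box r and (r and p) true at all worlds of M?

No

Let φ = Box Box r and (r and p). Evaluate φ at each world:
  a (successors {a}): φ is false.
  b (successors {c, d}): φ is false.
  c (successors {d}): φ is false.
  d (successors {a}): φ is false.
Detail at a (counterexample):
  At a: Box Box r is false, r and p is false, so Box Box r and (r and p) is false.
    At a: Box Box r requires Box r at every successor {a}.
      Box r fails at a, so Box Box r is false at a.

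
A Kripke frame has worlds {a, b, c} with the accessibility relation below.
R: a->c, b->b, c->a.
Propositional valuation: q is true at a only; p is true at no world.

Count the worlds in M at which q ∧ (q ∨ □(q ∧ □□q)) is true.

Let φ = q ∧ (q ∨ □(q ∧ □□q)). Evaluate φ at each world:
  a (successors {c}): φ is true.
  b (successors {b}): φ is false.
  c (successors {a}): φ is false.
For instance, at a:
  At a: q is true, q ∨ □(q ∧ □□q) is true, so q ∧ (q ∨ □(q ∧ □□q)) is true.
    At a: q is true, □(q ∧ □□q) is false, so q ∨ □(q ∧ □□q) is true.
      At a: □(q ∧ □□q) requires q ∧ □□q at every successor {c}.
        q ∧ □□q fails at c, so □(q ∧ □□q) is false at a.
Satisfying worlds: {a}

1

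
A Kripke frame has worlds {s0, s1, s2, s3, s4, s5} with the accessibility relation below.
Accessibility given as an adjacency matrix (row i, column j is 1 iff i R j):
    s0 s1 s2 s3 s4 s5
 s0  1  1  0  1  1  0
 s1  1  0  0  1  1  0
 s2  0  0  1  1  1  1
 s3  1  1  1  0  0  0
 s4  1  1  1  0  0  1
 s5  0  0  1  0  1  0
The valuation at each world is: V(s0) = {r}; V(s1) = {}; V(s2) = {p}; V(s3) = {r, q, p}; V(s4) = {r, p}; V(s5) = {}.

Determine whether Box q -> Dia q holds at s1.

Yes

At s1: Box q is false, Dia q is true, so Box q -> Dia q is true.
  At s1: Box q requires q at every successor {s0, s3, s4}.
    q fails at s0, so Box q is false at s1.
  At s1: Dia q requires q at some successor in {s0, s3, s4}.
    q holds at s3, so Dia q is true at s1.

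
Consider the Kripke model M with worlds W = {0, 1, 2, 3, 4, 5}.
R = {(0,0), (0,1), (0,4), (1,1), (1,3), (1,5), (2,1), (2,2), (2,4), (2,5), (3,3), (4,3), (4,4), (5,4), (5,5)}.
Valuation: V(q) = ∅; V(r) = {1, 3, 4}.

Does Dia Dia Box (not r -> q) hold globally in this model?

Let φ = Dia Dia Box (not r -> q). Evaluate φ at each world:
  0 (successors {0, 1, 4}): φ is true.
  1 (successors {1, 3, 5}): φ is true.
  2 (successors {1, 2, 4, 5}): φ is true.
  3 (successors {3}): φ is true.
  4 (successors {3, 4}): φ is true.
  5 (successors {4, 5}): φ is true.
For instance, at 5:
  At 5: Dia Dia Box (not r -> q) requires Dia Box (not r -> q) at some successor in {4, 5}.
    Dia Box (not r -> q) holds at 4, so Dia Dia Box (not r -> q) is true at 5.
      At 4: Dia Box (not r -> q) requires Box (not r -> q) at some successor in {3, 4}.
        Box (not r -> q) holds at 3, so Dia Box (not r -> q) is true at 4.

Yes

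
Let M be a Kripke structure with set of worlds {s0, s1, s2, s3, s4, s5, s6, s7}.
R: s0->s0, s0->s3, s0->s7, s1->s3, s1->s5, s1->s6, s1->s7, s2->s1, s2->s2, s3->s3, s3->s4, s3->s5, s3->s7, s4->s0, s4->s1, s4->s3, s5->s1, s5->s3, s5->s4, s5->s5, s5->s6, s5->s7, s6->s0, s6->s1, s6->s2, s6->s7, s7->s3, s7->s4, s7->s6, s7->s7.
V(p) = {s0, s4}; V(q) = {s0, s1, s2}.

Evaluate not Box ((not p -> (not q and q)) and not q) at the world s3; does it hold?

Yes

At s3: Box ((not p -> (not q and q)) and not q) is false, so not Box ((not p -> (not q and q)) and not q) is true.
  At s3: Box ((not p -> (not q and q)) and not q) requires (not p -> (not q and q)) and not q at every successor {s3, s4, s5, s7}.
    (not p -> (not q and q)) and not q fails at s3, so Box ((not p -> (not q and q)) and not q) is false at s3.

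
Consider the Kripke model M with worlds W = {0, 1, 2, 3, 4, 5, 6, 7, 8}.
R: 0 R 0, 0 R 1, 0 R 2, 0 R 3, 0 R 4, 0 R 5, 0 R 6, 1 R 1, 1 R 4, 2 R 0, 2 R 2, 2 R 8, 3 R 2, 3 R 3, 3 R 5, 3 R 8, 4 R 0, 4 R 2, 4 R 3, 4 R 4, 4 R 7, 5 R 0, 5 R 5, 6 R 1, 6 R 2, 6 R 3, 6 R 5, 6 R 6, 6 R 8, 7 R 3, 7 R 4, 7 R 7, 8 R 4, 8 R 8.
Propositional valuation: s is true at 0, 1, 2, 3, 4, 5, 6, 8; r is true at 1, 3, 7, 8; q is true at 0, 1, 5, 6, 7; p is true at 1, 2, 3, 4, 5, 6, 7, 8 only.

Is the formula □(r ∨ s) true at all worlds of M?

Yes

Let φ = □(r ∨ s). Evaluate φ at each world:
  0 (successors {0, 1, 2, 3, 4, 5, 6}): φ is true.
  1 (successors {1, 4}): φ is true.
  2 (successors {0, 2, 8}): φ is true.
  3 (successors {2, 3, 5, 8}): φ is true.
  4 (successors {0, 2, 3, 4, 7}): φ is true.
  5 (successors {0, 5}): φ is true.
  6 (successors {1, 2, 3, 5, 6, 8}): φ is true.
  7 (successors {3, 4, 7}): φ is true.
  8 (successors {4, 8}): φ is true.
For instance, at 1:
  At 1: □(r ∨ s) requires r ∨ s at every successor {1, 4}.
    At 1: r ∨ s is true.
    At 4: r ∨ s is true.
  So □(r ∨ s) is true at 1.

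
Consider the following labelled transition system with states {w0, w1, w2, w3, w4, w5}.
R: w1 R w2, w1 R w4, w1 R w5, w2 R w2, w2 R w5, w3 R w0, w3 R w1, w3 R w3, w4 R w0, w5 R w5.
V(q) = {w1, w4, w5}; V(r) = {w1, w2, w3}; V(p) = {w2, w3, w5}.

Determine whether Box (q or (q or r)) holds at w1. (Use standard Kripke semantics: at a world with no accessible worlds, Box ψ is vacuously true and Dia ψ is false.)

At w1: Box (q or (q or r)) requires q or (q or r) at every successor {w2, w4, w5}.
  At w2: q or (q or r) is true.
  At w4: q or (q or r) is true.
  At w5: q or (q or r) is true.
So Box (q or (q or r)) is true at w1.

Yes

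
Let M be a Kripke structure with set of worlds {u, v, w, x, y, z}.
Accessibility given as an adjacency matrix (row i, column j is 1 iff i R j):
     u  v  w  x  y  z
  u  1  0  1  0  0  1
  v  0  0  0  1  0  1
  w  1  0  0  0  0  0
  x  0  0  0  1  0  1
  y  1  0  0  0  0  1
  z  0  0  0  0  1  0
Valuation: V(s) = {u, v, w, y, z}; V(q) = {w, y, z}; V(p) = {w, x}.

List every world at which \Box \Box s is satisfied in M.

Let φ = \Box \Box s. Evaluate φ at each world:
  u (successors {u, w, z}): φ is true.
  v (successors {x, z}): φ is false.
  w (successors {u}): φ is true.
  x (successors {x, z}): φ is false.
  y (successors {u, z}): φ is true.
  z (successors {y}): φ is true.
For instance, at x:
  At x: \Box \Box s requires \Box s at every successor {x, z}.
    \Box s fails at x, so \Box \Box s is false at x.
      At x: \Box s requires s at every successor {x, z}.
        s fails at x, so \Box s is false at x.
Satisfying worlds: {u, w, y, z}

u, w, y, z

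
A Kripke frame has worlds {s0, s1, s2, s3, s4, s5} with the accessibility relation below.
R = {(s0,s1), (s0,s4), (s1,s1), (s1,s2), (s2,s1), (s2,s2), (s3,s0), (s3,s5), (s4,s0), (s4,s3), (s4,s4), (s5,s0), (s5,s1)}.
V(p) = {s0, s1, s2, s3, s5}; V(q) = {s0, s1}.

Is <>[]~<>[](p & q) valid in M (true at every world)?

Yes

Let φ = <>[]~<>[](p & q). Evaluate φ at each world:
  s0 (successors {s1, s4}): φ is true.
  s1 (successors {s1, s2}): φ is true.
  s2 (successors {s1, s2}): φ is true.
  s3 (successors {s0, s5}): φ is true.
  s4 (successors {s0, s3, s4}): φ is true.
  s5 (successors {s0, s1}): φ is true.
For instance, at s0:
  At s0: <>[]~<>[](p & q) requires []~<>[](p & q) at some successor in {s1, s4}.
    []~<>[](p & q) holds at s1, so <>[]~<>[](p & q) is true at s0.
      At s1: []~<>[](p & q) requires ~<>[](p & q) at every successor {s1, s2}.
        At s1: ~<>[](p & q) is true.
        At s2: ~<>[](p & q) is true.
      So []~<>[](p & q) is true at s1.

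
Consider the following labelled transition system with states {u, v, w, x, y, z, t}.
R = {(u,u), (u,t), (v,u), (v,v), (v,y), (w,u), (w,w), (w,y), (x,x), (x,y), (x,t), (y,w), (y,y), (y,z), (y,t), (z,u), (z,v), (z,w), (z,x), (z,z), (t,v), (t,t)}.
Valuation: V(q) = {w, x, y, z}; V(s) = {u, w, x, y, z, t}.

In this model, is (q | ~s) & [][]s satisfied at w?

At w: q | ~s is true, [][]s is true, so (q | ~s) & [][]s is true.
  At w: [][]s requires []s at every successor {u, w, y}.
      At u: []s requires s at every successor {u, t}.
        At u: s is true.
        At t: s is true.
      So []s is true at u.
      At w: []s requires s at every successor {u, w, y}.
        At u: s is true.
        At w: s is true.
        At y: s is true.
      So []s is true at w.
      At y: []s requires s at every successor {w, y, z, t}.
        At w: s is true.
        At y: s is true.
        At z: s is true.
        At t: s is true.
      So []s is true at y.
  So [][]s is true at w.

Yes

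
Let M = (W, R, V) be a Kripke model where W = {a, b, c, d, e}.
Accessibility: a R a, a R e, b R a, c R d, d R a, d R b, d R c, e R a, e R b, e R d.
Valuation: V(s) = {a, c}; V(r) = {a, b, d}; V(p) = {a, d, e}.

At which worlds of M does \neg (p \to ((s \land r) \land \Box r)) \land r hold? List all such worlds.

a, d

Recall that \Box ψ holds at a world iff ψ holds at every accessible world, and \Diamond ψ holds iff ψ holds at some accessible world.
Let φ = \neg (p \to ((s \land r) \land \Box r)) \land r. Evaluate φ at each world:
  a (successors {a, e}): φ is true.
  b (successors {a}): φ is false.
  c (successors {d}): φ is false.
  d (successors {a, b, c}): φ is true.
  e (successors {a, b, d}): φ is false.
For instance, at b:
  At b: \neg (p \to ((s \land r) \land \Box r)) is false, r is true, so \neg (p \to ((s \land r) \land \Box r)) \land r is false.
    At b: p \to ((s \land r) \land \Box r) is true, so \neg (p \to ((s \land r) \land \Box r)) is false.
      At b: p is false, (s \land r) \land \Box r is false, so p \to ((s \land r) \land \Box r) is true.
Satisfying worlds: {a, d}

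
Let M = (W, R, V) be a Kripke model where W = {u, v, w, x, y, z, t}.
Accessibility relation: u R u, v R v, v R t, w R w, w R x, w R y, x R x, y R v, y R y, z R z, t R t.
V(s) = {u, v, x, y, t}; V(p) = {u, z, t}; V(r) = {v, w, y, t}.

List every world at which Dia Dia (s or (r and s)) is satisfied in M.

Let φ = Dia Dia (s or (r and s)). Evaluate φ at each world:
  u (successors {u}): φ is true.
  v (successors {v, t}): φ is true.
  w (successors {w, x, y}): φ is true.
  x (successors {x}): φ is true.
  y (successors {v, y}): φ is true.
  z (successors {z}): φ is false.
  t (successors {t}): φ is true.
For instance, at z:
  At z: Dia Dia (s or (r and s)) requires Dia (s or (r and s)) at some successor in {z}.
    At z: Dia (s or (r and s)) is false.
  So Dia Dia (s or (r and s)) is false at z.
Satisfying worlds: {u, v, w, x, y, t}

u, v, w, x, y, t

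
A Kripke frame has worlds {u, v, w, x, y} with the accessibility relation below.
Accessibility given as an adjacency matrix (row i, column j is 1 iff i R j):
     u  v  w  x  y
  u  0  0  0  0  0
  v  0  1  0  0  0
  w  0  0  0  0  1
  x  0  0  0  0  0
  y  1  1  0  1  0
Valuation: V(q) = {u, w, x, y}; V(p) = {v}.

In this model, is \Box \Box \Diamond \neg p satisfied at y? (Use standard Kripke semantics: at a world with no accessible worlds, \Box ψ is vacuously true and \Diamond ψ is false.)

No

At y: \Box \Box \Diamond \neg p requires \Box \Diamond \neg p at every successor {u, v, x}.
  \Box \Diamond \neg p fails at v, so \Box \Box \Diamond \neg p is false at y.
    At v: \Box \Diamond \neg p requires \Diamond \neg p at every successor {v}.
      \Diamond \neg p fails at v, so \Box \Diamond \neg p is false at v.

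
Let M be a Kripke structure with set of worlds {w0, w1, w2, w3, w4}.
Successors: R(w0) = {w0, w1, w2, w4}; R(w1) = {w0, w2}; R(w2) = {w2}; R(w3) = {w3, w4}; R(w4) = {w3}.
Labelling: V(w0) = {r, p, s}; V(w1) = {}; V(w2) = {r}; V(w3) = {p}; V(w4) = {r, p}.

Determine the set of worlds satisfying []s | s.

w0

Let φ = []s | s. Evaluate φ at each world:
  w0 (successors {w0, w1, w2, w4}): φ is true.
  w1 (successors {w0, w2}): φ is false.
  w2 (successors {w2}): φ is false.
  w3 (successors {w3, w4}): φ is false.
  w4 (successors {w3}): φ is false.
For instance, at w2:
  At w2: []s is false, s is false, so []s | s is false.
    At w2: []s requires s at every successor {w2}.
      s fails at w2, so []s is false at w2.
Satisfying worlds: {w0}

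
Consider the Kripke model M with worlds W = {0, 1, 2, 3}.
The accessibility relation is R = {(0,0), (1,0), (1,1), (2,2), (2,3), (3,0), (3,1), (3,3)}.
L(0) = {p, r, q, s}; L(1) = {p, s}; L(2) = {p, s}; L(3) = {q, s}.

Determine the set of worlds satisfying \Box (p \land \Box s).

Recall that \Box ψ holds at a world iff ψ holds at every accessible world, and \Diamond ψ holds iff ψ holds at some accessible world.
Let φ = \Box (p \land \Box s). Evaluate φ at each world:
  0 (successors {0}): φ is true.
  1 (successors {0, 1}): φ is true.
  2 (successors {2, 3}): φ is false.
  3 (successors {0, 1, 3}): φ is false.
For instance, at 2:
  At 2: \Box (p \land \Box s) requires p \land \Box s at every successor {2, 3}.
    p \land \Box s fails at 3, so \Box (p \land \Box s) is false at 2.
      At 3: p is false, \Box s is true, so p \land \Box s is false.
Satisfying worlds: {0, 1}

0, 1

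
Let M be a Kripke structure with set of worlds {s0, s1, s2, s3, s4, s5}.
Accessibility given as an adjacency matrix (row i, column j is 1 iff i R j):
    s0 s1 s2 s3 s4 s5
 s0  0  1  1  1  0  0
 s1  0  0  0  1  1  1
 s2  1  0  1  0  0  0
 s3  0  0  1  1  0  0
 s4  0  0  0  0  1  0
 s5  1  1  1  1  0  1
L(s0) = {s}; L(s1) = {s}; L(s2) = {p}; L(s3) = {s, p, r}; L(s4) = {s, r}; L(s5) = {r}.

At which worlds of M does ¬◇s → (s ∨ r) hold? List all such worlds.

s0, s1, s2, s3, s4, s5

Recall that ◇ψ holds at a world iff ψ holds at some accessible world.
Let φ = ¬◇s → (s ∨ r). Evaluate φ at each world:
  s0 (successors {s1, s2, s3}): φ is true.
  s1 (successors {s3, s4, s5}): φ is true.
  s2 (successors {s0, s2}): φ is true.
  s3 (successors {s2, s3}): φ is true.
  s4 (successors {s4}): φ is true.
  s5 (successors {s0, s1, s2, s3, s5}): φ is true.
For instance, at s1:
  At s1: ¬◇s is false, s ∨ r is true, so ¬◇s → (s ∨ r) is true.
    At s1: ◇s is true, so ¬◇s is false.
      At s1: ◇s requires s at some successor in {s3, s4, s5}.
        s holds at s3, so ◇s is true at s1.
Satisfying worlds: {s0, s1, s2, s3, s4, s5}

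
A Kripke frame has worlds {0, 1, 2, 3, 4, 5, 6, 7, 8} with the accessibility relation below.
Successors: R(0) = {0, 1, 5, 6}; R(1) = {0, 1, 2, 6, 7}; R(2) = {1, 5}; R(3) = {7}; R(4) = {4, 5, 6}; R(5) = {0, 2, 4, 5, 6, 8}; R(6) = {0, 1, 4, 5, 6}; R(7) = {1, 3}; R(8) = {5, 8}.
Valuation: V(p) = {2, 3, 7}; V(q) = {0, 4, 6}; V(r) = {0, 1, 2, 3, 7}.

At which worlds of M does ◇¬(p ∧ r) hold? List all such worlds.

Recall that ◇ψ holds at a world iff ψ holds at some accessible world.
Let φ = ◇¬(p ∧ r). Evaluate φ at each world:
  0 (successors {0, 1, 5, 6}): φ is true.
  1 (successors {0, 1, 2, 6, 7}): φ is true.
  2 (successors {1, 5}): φ is true.
  3 (successors {7}): φ is false.
  4 (successors {4, 5, 6}): φ is true.
  5 (successors {0, 2, 4, 5, 6, 8}): φ is true.
  6 (successors {0, 1, 4, 5, 6}): φ is true.
  7 (successors {1, 3}): φ is true.
  8 (successors {5, 8}): φ is true.
For instance, at 0:
  At 0: ◇¬(p ∧ r) requires ¬(p ∧ r) at some successor in {0, 1, 5, 6}.
    ¬(p ∧ r) holds at 0, so ◇¬(p ∧ r) is true at 0.
Satisfying worlds: {0, 1, 2, 4, 5, 6, 7, 8}

0, 1, 2, 4, 5, 6, 7, 8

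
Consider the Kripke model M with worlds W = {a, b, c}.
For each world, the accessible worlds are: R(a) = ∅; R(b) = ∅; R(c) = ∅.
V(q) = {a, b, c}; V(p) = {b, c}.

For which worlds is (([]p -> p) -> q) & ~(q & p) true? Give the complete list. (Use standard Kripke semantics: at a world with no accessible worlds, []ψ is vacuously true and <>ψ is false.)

Recall that []ψ holds at a world iff ψ holds at every accessible world, and <>ψ holds iff ψ holds at some accessible world.
Let φ = (([]p -> p) -> q) & ~(q & p). Evaluate φ at each world:
  a (successors ∅): φ is true.
  b (successors ∅): φ is false.
  c (successors ∅): φ is false.
For instance, at c:
  At c: ([]p -> p) -> q is true, ~(q & p) is false, so (([]p -> p) -> q) & ~(q & p) is false.
    At c: []p -> p is true, q is true, so ([]p -> p) -> q is true.
      At c: []p is true, p is true, so []p -> p is true.
Satisfying worlds: {a}

a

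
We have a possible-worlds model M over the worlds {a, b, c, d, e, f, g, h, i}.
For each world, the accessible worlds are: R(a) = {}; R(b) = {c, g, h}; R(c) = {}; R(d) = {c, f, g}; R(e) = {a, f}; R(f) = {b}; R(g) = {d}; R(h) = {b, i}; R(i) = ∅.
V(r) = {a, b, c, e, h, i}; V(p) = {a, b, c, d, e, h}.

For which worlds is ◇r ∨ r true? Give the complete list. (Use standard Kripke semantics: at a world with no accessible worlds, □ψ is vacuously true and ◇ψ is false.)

a, b, c, d, e, f, h, i

Let φ = ◇r ∨ r. Evaluate φ at each world:
  a (successors ∅): φ is true.
  b (successors {c, g, h}): φ is true.
  c (successors ∅): φ is true.
  d (successors {c, f, g}): φ is true.
  e (successors {a, f}): φ is true.
  f (successors {b}): φ is true.
  g (successors {d}): φ is false.
  h (successors {b, i}): φ is true.
  i (successors ∅): φ is true.
For instance, at b:
  At b: ◇r is true, r is true, so ◇r ∨ r is true.
    At b: ◇r requires r at some successor in {c, g, h}.
      r holds at c, so ◇r is true at b.
Satisfying worlds: {a, b, c, d, e, f, h, i}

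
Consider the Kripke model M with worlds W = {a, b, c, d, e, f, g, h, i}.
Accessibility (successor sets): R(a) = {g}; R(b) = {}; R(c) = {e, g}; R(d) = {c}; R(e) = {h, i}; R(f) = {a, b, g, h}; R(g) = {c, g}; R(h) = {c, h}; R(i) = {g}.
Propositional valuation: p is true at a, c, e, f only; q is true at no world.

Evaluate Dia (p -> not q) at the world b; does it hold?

No

At b: no accessible worlds, so Dia (p -> not q) is false.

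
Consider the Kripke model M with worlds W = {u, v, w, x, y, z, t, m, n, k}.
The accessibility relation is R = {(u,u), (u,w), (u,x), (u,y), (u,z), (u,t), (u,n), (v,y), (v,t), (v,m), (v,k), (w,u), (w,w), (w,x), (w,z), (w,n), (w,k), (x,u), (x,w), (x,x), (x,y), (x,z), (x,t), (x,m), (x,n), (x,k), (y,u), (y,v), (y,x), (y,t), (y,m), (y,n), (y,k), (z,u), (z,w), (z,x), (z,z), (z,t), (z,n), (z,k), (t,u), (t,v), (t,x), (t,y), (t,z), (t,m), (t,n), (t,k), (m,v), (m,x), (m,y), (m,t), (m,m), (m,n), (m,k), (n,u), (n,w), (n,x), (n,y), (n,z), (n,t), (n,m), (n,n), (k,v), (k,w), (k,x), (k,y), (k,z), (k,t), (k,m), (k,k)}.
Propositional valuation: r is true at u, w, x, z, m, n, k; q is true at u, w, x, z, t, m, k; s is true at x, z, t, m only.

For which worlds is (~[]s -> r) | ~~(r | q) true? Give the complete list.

u, w, x, z, t, m, n, k

Let φ = (~[]s -> r) | ~~(r | q). Evaluate φ at each world:
  u (successors {u, w, x, y, z, t, n}): φ is true.
  v (successors {y, t, m, k}): φ is false.
  w (successors {u, w, x, z, n, k}): φ is true.
  x (successors {u, w, x, y, z, t, m, n, k}): φ is true.
  y (successors {u, v, x, t, m, n, k}): φ is false.
  z (successors {u, w, x, z, t, n, k}): φ is true.
  t (successors {u, v, x, y, z, m, n, k}): φ is true.
  m (successors {v, x, y, t, m, n, k}): φ is true.
  n (successors {u, w, x, y, z, t, m, n}): φ is true.
  k (successors {v, w, x, y, z, t, m, k}): φ is true.
For instance, at x:
  At x: ~[]s -> r is true, ~~(r | q) is true, so (~[]s -> r) | ~~(r | q) is true.
    At x: ~[]s is true, r is true, so ~[]s -> r is true.
      At x: []s is false, so ~[]s is true.
Satisfying worlds: {u, w, x, z, t, m, n, k}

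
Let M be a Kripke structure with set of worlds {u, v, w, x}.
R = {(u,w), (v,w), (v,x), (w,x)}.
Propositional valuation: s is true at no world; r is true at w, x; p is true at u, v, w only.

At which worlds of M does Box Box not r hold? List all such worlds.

Let φ = Box Box not r. Evaluate φ at each world:
  u (successors {w}): φ is false.
  v (successors {w, x}): φ is false.
  w (successors {x}): φ is true.
  x (successors ∅): φ is true.
For instance, at w:
  At w: Box Box not r requires Box not r at every successor {x}.
      At x: no accessible worlds, so Box not r holds vacuously.
  So Box Box not r is true at w.
Satisfying worlds: {w, x}

w, x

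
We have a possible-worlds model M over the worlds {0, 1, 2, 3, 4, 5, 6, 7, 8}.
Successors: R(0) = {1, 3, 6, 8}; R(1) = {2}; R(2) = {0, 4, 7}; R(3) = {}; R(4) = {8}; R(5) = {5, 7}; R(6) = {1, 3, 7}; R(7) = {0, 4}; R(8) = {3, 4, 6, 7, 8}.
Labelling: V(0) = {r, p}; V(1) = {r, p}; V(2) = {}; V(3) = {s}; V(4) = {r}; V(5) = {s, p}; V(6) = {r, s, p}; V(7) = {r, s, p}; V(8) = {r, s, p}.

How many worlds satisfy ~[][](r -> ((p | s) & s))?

8

Let φ = ~[][](r -> ((p | s) & s)). Evaluate φ at each world:
  0 (successors {1, 3, 6, 8}): φ is true.
  1 (successors {2}): φ is true.
  2 (successors {0, 4, 7}): φ is true.
  3 (successors ∅): φ is false.
  4 (successors {8}): φ is true.
  5 (successors {5, 7}): φ is true.
  6 (successors {1, 3, 7}): φ is true.
  7 (successors {0, 4}): φ is true.
  8 (successors {3, 4, 6, 7, 8}): φ is true.
For instance, at 2:
  At 2: [][](r -> ((p | s) & s)) is false, so ~[][](r -> ((p | s) & s)) is true.
    At 2: [][](r -> ((p | s) & s)) requires [](r -> ((p | s) & s)) at every successor {0, 4, 7}.
      [](r -> ((p | s) & s)) fails at 0, so [][](r -> ((p | s) & s)) is false at 2.
Satisfying worlds: {0, 1, 2, 4, 5, 6, 7, 8}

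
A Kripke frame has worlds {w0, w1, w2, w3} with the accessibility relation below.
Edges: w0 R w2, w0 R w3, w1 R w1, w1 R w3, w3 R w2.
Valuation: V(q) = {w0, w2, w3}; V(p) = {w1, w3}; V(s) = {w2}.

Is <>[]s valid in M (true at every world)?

No

Let φ = <>[]s. Evaluate φ at each world:
  w0 (successors {w2, w3}): φ is true.
  w1 (successors {w1, w3}): φ is true.
  w2 (successors ∅): φ is false.
  w3 (successors {w2}): φ is true.
Detail at w2 (counterexample):
  At w2: no accessible worlds, so <>[]s is false.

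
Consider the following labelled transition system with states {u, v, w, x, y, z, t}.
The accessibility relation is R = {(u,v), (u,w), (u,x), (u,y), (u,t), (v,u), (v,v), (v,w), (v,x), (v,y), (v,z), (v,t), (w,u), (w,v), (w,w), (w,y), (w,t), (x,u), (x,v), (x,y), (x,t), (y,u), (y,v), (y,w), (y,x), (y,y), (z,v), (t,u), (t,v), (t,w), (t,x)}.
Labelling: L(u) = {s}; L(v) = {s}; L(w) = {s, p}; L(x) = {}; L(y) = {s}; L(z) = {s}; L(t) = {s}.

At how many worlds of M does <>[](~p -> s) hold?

5

Recall that []ψ holds at a world iff ψ holds at every accessible world, and <>ψ holds iff ψ holds at some accessible world.
Let φ = <>[](~p -> s). Evaluate φ at each world:
  u (successors {v, w, x, y, t}): φ is true.
  v (successors {u, v, w, x, y, z, t}): φ is true.
  w (successors {u, v, w, y, t}): φ is true.
  x (successors {u, v, y, t}): φ is false.
  y (successors {u, v, w, x, y}): φ is true.
  z (successors {v}): φ is false.
  t (successors {u, v, w, x}): φ is true.
For instance, at y:
  At y: <>[](~p -> s) requires [](~p -> s) at some successor in {u, v, w, x, y}.
    [](~p -> s) holds at w, so <>[](~p -> s) is true at y.
      At w: [](~p -> s) requires ~p -> s at every successor {u, v, w, y, t}.
        At u: ~p -> s is true.
        At v: ~p -> s is true.
        At w: ~p -> s is true.
        At y: ~p -> s is true.
        At t: ~p -> s is true.
      So [](~p -> s) is true at w.
Satisfying worlds: {u, v, w, y, t}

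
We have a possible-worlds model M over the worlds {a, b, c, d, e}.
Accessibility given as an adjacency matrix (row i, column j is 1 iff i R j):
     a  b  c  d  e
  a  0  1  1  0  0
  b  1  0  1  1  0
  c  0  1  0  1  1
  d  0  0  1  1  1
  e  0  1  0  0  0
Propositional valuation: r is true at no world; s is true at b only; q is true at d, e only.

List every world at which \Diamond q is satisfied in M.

Let φ = \Diamond q. Evaluate φ at each world:
  a (successors {b, c}): φ is false.
  b (successors {a, c, d}): φ is true.
  c (successors {b, d, e}): φ is true.
  d (successors {c, d, e}): φ is true.
  e (successors {b}): φ is false.
For instance, at c:
  At c: \Diamond q requires q at some successor in {b, d, e}.
    q holds at d, so \Diamond q is true at c.
Satisfying worlds: {b, c, d}

b, c, d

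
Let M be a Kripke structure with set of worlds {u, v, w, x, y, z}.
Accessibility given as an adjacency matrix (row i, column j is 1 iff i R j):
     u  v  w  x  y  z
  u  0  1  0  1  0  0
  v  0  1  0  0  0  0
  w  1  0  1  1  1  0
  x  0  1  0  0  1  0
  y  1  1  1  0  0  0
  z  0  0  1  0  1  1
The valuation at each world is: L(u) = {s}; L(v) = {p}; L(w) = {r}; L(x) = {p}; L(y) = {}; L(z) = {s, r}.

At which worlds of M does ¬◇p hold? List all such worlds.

z

Let φ = ¬◇p. Evaluate φ at each world:
  u (successors {v, x}): φ is false.
  v (successors {v}): φ is false.
  w (successors {u, w, x, y}): φ is false.
  x (successors {v, y}): φ is false.
  y (successors {u, v, w}): φ is false.
  z (successors {w, y, z}): φ is true.
For instance, at z:
  At z: ◇p is false, so ¬◇p is true.
    At z: ◇p requires p at some successor in {w, y, z}.
      At w: p is false.
      At y: p is false.
      At z: p is false.
    So ◇p is false at z.
Satisfying worlds: {z}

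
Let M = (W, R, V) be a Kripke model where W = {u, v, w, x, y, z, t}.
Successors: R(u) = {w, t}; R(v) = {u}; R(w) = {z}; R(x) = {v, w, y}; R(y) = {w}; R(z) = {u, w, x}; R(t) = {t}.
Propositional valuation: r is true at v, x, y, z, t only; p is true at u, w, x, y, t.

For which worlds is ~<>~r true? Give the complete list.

w, t

Let φ = ~<>~r. Evaluate φ at each world:
  u (successors {w, t}): φ is false.
  v (successors {u}): φ is false.
  w (successors {z}): φ is true.
  x (successors {v, w, y}): φ is false.
  y (successors {w}): φ is false.
  z (successors {u, w, x}): φ is false.
  t (successors {t}): φ is true.
For instance, at y:
  At y: <>~r is true, so ~<>~r is false.
    At y: <>~r requires ~r at some successor in {w}.
      ~r holds at w, so <>~r is true at y.
Satisfying worlds: {w, t}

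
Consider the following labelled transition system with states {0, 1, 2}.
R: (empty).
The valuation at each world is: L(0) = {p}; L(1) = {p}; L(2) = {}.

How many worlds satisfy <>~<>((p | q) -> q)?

Let φ = <>~<>((p | q) -> q). Evaluate φ at each world:
  0 (successors ∅): φ is false.
  1 (successors ∅): φ is false.
  2 (successors ∅): φ is false.
For instance, at 1:
  At 1: no accessible worlds, so <>~<>((p | q) -> q) is false.
Satisfying worlds: none.

0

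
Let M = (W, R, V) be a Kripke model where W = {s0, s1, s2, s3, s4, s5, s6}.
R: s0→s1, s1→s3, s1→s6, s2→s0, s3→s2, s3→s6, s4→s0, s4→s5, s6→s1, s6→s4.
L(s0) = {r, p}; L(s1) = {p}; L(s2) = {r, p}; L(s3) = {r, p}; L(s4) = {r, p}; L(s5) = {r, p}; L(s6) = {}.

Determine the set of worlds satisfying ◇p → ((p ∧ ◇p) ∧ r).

Let φ = ◇p → ((p ∧ ◇p) ∧ r). Evaluate φ at each world:
  s0 (successors {s1}): φ is true.
  s1 (successors {s3, s6}): φ is false.
  s2 (successors {s0}): φ is true.
  s3 (successors {s2, s6}): φ is true.
  s4 (successors {s0, s5}): φ is true.
  s5 (successors ∅): φ is true.
  s6 (successors {s1, s4}): φ is false.
For instance, at s2:
  At s2: ◇p is true, (p ∧ ◇p) ∧ r is true, so ◇p → ((p ∧ ◇p) ∧ r) is true.
    At s2: ◇p requires p at some successor in {s0}.
      p holds at s0, so ◇p is true at s2.
    At s2: p ∧ ◇p is true, r is true, so (p ∧ ◇p) ∧ r is true.
      At s2: p is true, ◇p is true, so p ∧ ◇p is true.
Satisfying worlds: {s0, s2, s3, s4, s5}

s0, s2, s3, s4, s5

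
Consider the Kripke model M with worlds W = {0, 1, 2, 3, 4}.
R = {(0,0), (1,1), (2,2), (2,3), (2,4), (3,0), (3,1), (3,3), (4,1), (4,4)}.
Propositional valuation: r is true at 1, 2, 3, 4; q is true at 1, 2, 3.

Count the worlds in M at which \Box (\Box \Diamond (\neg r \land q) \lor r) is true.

3

Let φ = \Box (\Box \Diamond (\neg r \land q) \lor r). Evaluate φ at each world:
  0 (successors {0}): φ is false.
  1 (successors {1}): φ is true.
  2 (successors {2, 3, 4}): φ is true.
  3 (successors {0, 1, 3}): φ is false.
  4 (successors {1, 4}): φ is true.
For instance, at 4:
  At 4: \Box (\Box \Diamond (\neg r \land q) \lor r) requires \Box \Diamond (\neg r \land q) \lor r at every successor {1, 4}.
      At 1: \Box \Diamond (\neg r \land q) is false, r is true, so \Box \Diamond (\neg r \land q) \lor r is true.
      At 4: \Box \Diamond (\neg r \land q) is false, r is true, so \Box \Diamond (\neg r \land q) \lor r is true.
  So \Box (\Box \Diamond (\neg r \land q) \lor r) is true at 4.
Satisfying worlds: {1, 2, 4}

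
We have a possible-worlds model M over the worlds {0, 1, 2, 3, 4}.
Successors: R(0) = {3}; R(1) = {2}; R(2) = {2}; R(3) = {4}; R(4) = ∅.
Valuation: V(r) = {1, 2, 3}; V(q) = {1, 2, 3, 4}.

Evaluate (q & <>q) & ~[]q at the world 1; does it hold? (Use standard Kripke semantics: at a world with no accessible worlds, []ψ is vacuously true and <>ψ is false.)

No

Recall that []ψ holds at a world iff ψ holds at every accessible world, and <>ψ holds iff ψ holds at some accessible world.
At 1: q & <>q is true, ~[]q is false, so (q & <>q) & ~[]q is false.
  At 1: q is true, <>q is true, so q & <>q is true.
    At 1: <>q requires q at some successor in {2}.
      q holds at 2, so <>q is true at 1.
  At 1: []q is true, so ~[]q is false.
    At 1: []q requires q at every successor {2}.
      At 2: q is true.
    So []q is true at 1.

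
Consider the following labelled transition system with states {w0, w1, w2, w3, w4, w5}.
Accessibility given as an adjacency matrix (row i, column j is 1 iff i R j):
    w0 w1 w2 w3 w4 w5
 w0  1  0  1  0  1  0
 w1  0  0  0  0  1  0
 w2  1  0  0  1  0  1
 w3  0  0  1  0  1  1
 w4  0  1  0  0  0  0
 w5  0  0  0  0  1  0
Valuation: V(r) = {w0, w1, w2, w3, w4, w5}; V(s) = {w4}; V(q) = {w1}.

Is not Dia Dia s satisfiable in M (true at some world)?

Yes

Let φ = not Dia Dia s. Evaluate φ at each world:
  w0 (successors {w0, w2, w4}): φ is false.
  w1 (successors {w4}): φ is true.
  w2 (successors {w0, w3, w5}): φ is false.
  w3 (successors {w2, w4, w5}): φ is false.
  w4 (successors {w1}): φ is false.
  w5 (successors {w4}): φ is true.
Detail at w1 (witness):
  At w1: Dia Dia s is false, so not Dia Dia s is true.
    At w1: Dia Dia s requires Dia s at some successor in {w4}.
      At w4: Dia s is false.
    So Dia Dia s is false at w1.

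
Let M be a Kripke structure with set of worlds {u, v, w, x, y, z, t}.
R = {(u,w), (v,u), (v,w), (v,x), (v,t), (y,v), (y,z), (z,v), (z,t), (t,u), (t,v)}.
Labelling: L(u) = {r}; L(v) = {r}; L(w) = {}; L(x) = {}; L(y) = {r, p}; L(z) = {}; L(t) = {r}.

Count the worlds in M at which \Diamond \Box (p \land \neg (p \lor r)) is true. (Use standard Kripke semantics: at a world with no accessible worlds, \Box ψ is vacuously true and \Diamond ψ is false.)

Recall that \Box ψ holds at a world iff ψ holds at every accessible world, and \Diamond ψ holds iff ψ holds at some accessible world.
Let φ = \Diamond \Box (p \land \neg (p \lor r)). Evaluate φ at each world:
  u (successors {w}): φ is true.
  v (successors {u, w, x, t}): φ is true.
  w (successors ∅): φ is false.
  x (successors ∅): φ is false.
  y (successors {v, z}): φ is false.
  z (successors {v, t}): φ is false.
  t (successors {u, v}): φ is false.
For instance, at v:
  At v: \Diamond \Box (p \land \neg (p \lor r)) requires \Box (p \land \neg (p \lor r)) at some successor in {u, w, x, t}.
    \Box (p \land \neg (p \lor r)) holds at w, so \Diamond \Box (p \land \neg (p \lor r)) is true at v.
      At w: no accessible worlds, so \Box (p \land \neg (p \lor r)) holds vacuously.
Satisfying worlds: {u, v}

2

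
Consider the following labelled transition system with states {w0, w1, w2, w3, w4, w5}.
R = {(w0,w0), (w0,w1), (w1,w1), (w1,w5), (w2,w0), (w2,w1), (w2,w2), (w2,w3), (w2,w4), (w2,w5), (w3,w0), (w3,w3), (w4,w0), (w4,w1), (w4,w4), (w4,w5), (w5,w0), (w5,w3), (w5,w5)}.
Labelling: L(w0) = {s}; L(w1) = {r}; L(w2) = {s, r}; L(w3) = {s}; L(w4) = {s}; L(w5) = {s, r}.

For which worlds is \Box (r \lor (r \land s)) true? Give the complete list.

w1

Let φ = \Box (r \lor (r \land s)). Evaluate φ at each world:
  w0 (successors {w0, w1}): φ is false.
  w1 (successors {w1, w5}): φ is true.
  w2 (successors {w0, w1, w2, w3, w4, w5}): φ is false.
  w3 (successors {w0, w3}): φ is false.
  w4 (successors {w0, w1, w4, w5}): φ is false.
  w5 (successors {w0, w3, w5}): φ is false.
For instance, at w2:
  At w2: \Box (r \lor (r \land s)) requires r \lor (r \land s) at every successor {w0, w1, w2, w3, w4, w5}.
    r \lor (r \land s) fails at w0, so \Box (r \lor (r \land s)) is false at w2.
Satisfying worlds: {w1}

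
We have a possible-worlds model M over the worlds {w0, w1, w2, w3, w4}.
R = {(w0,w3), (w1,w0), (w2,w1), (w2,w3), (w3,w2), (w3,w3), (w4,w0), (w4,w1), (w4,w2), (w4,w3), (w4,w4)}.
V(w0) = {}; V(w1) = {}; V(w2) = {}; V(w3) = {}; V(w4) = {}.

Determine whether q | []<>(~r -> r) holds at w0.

No

Recall that []ψ holds at a world iff ψ holds at every accessible world, and <>ψ holds iff ψ holds at some accessible world.
At w0: q is false, []<>(~r -> r) is false, so q | []<>(~r -> r) is false.
  At w0: []<>(~r -> r) requires <>(~r -> r) at every successor {w3}.
    <>(~r -> r) fails at w3, so []<>(~r -> r) is false at w0.
      At w3: <>(~r -> r) requires ~r -> r at some successor in {w2, w3}.
        At w2: ~r -> r is false.
        At w3: ~r -> r is false.
      So <>(~r -> r) is false at w3.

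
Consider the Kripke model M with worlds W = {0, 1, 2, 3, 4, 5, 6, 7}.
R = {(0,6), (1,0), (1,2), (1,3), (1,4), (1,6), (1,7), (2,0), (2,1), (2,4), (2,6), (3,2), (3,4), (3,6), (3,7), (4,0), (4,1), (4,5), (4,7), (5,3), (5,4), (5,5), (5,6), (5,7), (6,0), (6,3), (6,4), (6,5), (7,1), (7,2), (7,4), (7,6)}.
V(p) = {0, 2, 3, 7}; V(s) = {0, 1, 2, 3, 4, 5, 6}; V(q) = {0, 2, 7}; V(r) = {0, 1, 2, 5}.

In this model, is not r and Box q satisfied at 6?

Recall that Box ψ holds at a world iff ψ holds at every accessible world, and Dia ψ holds iff ψ holds at some accessible world.
At 6: not r is true, Box q is false, so not r and Box q is false.
  At 6: Box q requires q at every successor {0, 3, 4, 5}.
    q fails at 3, so Box q is false at 6.

No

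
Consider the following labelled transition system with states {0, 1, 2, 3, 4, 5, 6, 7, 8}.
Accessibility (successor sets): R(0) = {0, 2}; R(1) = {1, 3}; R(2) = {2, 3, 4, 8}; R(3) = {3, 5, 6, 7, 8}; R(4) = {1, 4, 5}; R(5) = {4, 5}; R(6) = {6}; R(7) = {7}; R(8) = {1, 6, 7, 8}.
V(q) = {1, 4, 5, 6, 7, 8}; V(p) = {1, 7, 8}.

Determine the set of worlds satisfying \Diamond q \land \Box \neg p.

Recall that \Box ψ holds at a world iff ψ holds at every accessible world, and \Diamond ψ holds iff ψ holds at some accessible world.
Let φ = \Diamond q \land \Box \neg p. Evaluate φ at each world:
  0 (successors {0, 2}): φ is false.
  1 (successors {1, 3}): φ is false.
  2 (successors {2, 3, 4, 8}): φ is false.
  3 (successors {3, 5, 6, 7, 8}): φ is false.
  4 (successors {1, 4, 5}): φ is false.
  5 (successors {4, 5}): φ is true.
  6 (successors {6}): φ is true.
  7 (successors {7}): φ is false.
  8 (successors {1, 6, 7, 8}): φ is false.
For instance, at 0:
  At 0: \Diamond q is false, \Box \neg p is true, so \Diamond q \land \Box \neg p is false.
    At 0: \Diamond q requires q at some successor in {0, 2}.
      At 0: q is false.
      At 2: q is false.
    So \Diamond q is false at 0.
    At 0: \Box \neg p requires \neg p at every successor {0, 2}.
      At 0: \neg p is true.
      At 2: \neg p is true.
    So \Box \neg p is true at 0.
Satisfying worlds: {5, 6}

5, 6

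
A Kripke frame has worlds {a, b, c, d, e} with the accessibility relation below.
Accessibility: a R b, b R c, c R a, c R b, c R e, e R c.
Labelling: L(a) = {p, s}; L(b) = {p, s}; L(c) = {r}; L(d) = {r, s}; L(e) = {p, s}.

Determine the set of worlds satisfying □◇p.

Let φ = □◇p. Evaluate φ at each world:
  a (successors {b}): φ is false.
  b (successors {c}): φ is true.
  c (successors {a, b, e}): φ is false.
  d (successors ∅): φ is true.
  e (successors {c}): φ is true.
For instance, at e:
  At e: □◇p requires ◇p at every successor {c}.
      At c: ◇p requires p at some successor in {a, b, e}.
        p holds at a, so ◇p is true at c.
  So □◇p is true at e.
Satisfying worlds: {b, d, e}

b, d, e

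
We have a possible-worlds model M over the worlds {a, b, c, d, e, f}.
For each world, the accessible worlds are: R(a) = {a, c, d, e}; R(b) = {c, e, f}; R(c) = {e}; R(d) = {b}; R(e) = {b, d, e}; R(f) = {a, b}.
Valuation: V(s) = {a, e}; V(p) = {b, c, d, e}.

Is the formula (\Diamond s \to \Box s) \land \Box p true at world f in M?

No

At f: \Diamond s \to \Box s is false, \Box p is false, so (\Diamond s \to \Box s) \land \Box p is false.
  At f: \Diamond s is true, \Box s is false, so \Diamond s \to \Box s is false.
    At f: \Diamond s requires s at some successor in {a, b}.
      s holds at a, so \Diamond s is true at f.
    At f: \Box s requires s at every successor {a, b}.
      s fails at b, so \Box s is false at f.
  At f: \Box p requires p at every successor {a, b}.
    p fails at a, so \Box p is false at f.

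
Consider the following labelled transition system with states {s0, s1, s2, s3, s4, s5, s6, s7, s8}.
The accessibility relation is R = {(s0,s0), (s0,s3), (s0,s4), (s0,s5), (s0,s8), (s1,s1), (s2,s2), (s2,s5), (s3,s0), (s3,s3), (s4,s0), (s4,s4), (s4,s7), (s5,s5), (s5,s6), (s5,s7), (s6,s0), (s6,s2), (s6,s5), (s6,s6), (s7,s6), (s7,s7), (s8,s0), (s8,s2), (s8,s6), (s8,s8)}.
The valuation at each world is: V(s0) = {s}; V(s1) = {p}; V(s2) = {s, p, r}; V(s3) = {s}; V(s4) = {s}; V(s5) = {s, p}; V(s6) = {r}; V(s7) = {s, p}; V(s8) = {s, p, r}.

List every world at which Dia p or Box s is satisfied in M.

Let φ = Dia p or Box s. Evaluate φ at each world:
  s0 (successors {s0, s3, s4, s5, s8}): φ is true.
  s1 (successors {s1}): φ is true.
  s2 (successors {s2, s5}): φ is true.
  s3 (successors {s0, s3}): φ is true.
  s4 (successors {s0, s4, s7}): φ is true.
  s5 (successors {s5, s6, s7}): φ is true.
  s6 (successors {s0, s2, s5, s6}): φ is true.
  s7 (successors {s6, s7}): φ is true.
  s8 (successors {s0, s2, s6, s8}): φ is true.
For instance, at s7:
  At s7: Dia p is true, Box s is false, so Dia p or Box s is true.
    At s7: Dia p requires p at some successor in {s6, s7}.
      p holds at s7, so Dia p is true at s7.
    At s7: Box s requires s at every successor {s6, s7}.
      s fails at s6, so Box s is false at s7.
Satisfying worlds: {s0, s1, s2, s3, s4, s5, s6, s7, s8}

s0, s1, s2, s3, s4, s5, s6, s7, s8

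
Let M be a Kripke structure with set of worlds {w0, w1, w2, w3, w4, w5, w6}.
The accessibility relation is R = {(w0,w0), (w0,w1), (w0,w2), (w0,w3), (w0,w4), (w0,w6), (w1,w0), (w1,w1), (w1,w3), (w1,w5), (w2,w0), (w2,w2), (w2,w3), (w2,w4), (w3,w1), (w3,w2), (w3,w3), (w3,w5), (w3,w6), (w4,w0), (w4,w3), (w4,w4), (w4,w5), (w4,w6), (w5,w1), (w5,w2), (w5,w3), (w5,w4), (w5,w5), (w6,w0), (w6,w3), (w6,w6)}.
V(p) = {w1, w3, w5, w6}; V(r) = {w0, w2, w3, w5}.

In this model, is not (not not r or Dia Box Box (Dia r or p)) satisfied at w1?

Recall that Box ψ holds at a world iff ψ holds at every accessible world, and Dia ψ holds iff ψ holds at some accessible world.
At w1: not not r or Dia Box Box (Dia r or p) is true, so not (not not r or Dia Box Box (Dia r or p)) is false.
  At w1: not not r is false, Dia Box Box (Dia r or p) is true, so not not r or Dia Box Box (Dia r or p) is true.
    At w1: Dia Box Box (Dia r or p) requires Box Box (Dia r or p) at some successor in {w0, w1, w3, w5}.
      Box Box (Dia r or p) holds at w0, so Dia Box Box (Dia r or p) is true at w1.

No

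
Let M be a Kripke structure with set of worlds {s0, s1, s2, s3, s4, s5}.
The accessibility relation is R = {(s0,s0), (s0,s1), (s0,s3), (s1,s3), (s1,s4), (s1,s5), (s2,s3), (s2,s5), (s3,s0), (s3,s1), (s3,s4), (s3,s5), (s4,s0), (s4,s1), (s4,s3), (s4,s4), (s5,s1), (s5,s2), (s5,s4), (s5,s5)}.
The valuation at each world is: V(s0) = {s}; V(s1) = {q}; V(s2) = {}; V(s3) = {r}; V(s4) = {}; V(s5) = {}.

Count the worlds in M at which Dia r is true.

4

Recall that Dia ψ holds at a world iff ψ holds at some accessible world.
Let φ = Dia r. Evaluate φ at each world:
  s0 (successors {s0, s1, s3}): φ is true.
  s1 (successors {s3, s4, s5}): φ is true.
  s2 (successors {s3, s5}): φ is true.
  s3 (successors {s0, s1, s4, s5}): φ is false.
  s4 (successors {s0, s1, s3, s4}): φ is true.
  s5 (successors {s1, s2, s4, s5}): φ is false.
For instance, at s1:
  At s1: Dia r requires r at some successor in {s3, s4, s5}.
    r holds at s3, so Dia r is true at s1.
Satisfying worlds: {s0, s1, s2, s4}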